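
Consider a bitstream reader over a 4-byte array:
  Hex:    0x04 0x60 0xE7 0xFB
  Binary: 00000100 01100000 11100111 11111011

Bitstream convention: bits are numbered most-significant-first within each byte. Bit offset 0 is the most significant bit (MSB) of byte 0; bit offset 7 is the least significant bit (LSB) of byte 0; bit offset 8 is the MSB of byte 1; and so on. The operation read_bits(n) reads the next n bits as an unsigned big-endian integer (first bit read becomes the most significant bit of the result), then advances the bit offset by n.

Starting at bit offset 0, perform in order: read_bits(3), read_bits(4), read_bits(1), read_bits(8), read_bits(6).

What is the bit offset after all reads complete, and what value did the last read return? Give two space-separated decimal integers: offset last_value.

Read 1: bits[0:3] width=3 -> value=0 (bin 000); offset now 3 = byte 0 bit 3; 29 bits remain
Read 2: bits[3:7] width=4 -> value=2 (bin 0010); offset now 7 = byte 0 bit 7; 25 bits remain
Read 3: bits[7:8] width=1 -> value=0 (bin 0); offset now 8 = byte 1 bit 0; 24 bits remain
Read 4: bits[8:16] width=8 -> value=96 (bin 01100000); offset now 16 = byte 2 bit 0; 16 bits remain
Read 5: bits[16:22] width=6 -> value=57 (bin 111001); offset now 22 = byte 2 bit 6; 10 bits remain

Answer: 22 57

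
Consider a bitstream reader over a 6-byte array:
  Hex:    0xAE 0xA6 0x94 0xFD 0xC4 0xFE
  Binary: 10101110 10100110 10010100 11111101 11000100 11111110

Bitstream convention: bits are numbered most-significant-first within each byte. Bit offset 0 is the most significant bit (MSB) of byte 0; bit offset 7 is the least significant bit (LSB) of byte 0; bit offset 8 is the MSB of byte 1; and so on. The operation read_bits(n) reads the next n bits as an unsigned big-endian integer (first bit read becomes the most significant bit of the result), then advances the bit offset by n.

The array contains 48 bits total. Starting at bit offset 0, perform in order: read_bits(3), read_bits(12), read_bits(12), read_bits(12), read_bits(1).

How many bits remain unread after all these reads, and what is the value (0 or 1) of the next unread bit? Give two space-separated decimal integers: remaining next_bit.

Read 1: bits[0:3] width=3 -> value=5 (bin 101); offset now 3 = byte 0 bit 3; 45 bits remain
Read 2: bits[3:15] width=12 -> value=1875 (bin 011101010011); offset now 15 = byte 1 bit 7; 33 bits remain
Read 3: bits[15:27] width=12 -> value=1191 (bin 010010100111); offset now 27 = byte 3 bit 3; 21 bits remain
Read 4: bits[27:39] width=12 -> value=3810 (bin 111011100010); offset now 39 = byte 4 bit 7; 9 bits remain
Read 5: bits[39:40] width=1 -> value=0 (bin 0); offset now 40 = byte 5 bit 0; 8 bits remain

Answer: 8 1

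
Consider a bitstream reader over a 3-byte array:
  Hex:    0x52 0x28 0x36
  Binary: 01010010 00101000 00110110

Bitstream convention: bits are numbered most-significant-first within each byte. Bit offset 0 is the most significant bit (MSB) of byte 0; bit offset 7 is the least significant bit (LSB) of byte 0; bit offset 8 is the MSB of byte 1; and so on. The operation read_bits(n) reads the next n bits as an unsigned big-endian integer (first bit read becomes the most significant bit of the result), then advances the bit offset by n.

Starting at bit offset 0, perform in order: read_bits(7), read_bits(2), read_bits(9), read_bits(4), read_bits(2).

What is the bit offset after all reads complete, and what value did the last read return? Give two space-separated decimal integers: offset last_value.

Read 1: bits[0:7] width=7 -> value=41 (bin 0101001); offset now 7 = byte 0 bit 7; 17 bits remain
Read 2: bits[7:9] width=2 -> value=0 (bin 00); offset now 9 = byte 1 bit 1; 15 bits remain
Read 3: bits[9:18] width=9 -> value=160 (bin 010100000); offset now 18 = byte 2 bit 2; 6 bits remain
Read 4: bits[18:22] width=4 -> value=13 (bin 1101); offset now 22 = byte 2 bit 6; 2 bits remain
Read 5: bits[22:24] width=2 -> value=2 (bin 10); offset now 24 = byte 3 bit 0; 0 bits remain

Answer: 24 2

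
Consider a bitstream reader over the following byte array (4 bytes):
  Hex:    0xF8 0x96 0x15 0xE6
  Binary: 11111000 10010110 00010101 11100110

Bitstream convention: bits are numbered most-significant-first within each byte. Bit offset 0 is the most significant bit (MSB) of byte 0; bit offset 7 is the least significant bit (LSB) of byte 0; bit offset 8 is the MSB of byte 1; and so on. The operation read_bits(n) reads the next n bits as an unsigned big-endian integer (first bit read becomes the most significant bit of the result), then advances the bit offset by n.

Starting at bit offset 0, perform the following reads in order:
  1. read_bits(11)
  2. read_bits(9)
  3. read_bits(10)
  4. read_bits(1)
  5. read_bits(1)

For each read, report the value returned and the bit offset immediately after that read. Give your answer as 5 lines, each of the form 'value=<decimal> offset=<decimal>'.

Answer: value=1988 offset=11
value=353 offset=20
value=377 offset=30
value=1 offset=31
value=0 offset=32

Derivation:
Read 1: bits[0:11] width=11 -> value=1988 (bin 11111000100); offset now 11 = byte 1 bit 3; 21 bits remain
Read 2: bits[11:20] width=9 -> value=353 (bin 101100001); offset now 20 = byte 2 bit 4; 12 bits remain
Read 3: bits[20:30] width=10 -> value=377 (bin 0101111001); offset now 30 = byte 3 bit 6; 2 bits remain
Read 4: bits[30:31] width=1 -> value=1 (bin 1); offset now 31 = byte 3 bit 7; 1 bits remain
Read 5: bits[31:32] width=1 -> value=0 (bin 0); offset now 32 = byte 4 bit 0; 0 bits remain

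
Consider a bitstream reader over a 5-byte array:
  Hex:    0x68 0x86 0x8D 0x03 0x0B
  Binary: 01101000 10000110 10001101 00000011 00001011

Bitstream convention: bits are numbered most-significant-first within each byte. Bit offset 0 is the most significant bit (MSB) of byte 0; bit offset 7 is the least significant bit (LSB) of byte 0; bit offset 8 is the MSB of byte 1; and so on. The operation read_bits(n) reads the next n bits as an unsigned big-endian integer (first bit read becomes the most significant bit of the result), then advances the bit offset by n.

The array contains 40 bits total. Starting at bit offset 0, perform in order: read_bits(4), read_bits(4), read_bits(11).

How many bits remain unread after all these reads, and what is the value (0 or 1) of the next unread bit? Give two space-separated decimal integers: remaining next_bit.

Answer: 21 0

Derivation:
Read 1: bits[0:4] width=4 -> value=6 (bin 0110); offset now 4 = byte 0 bit 4; 36 bits remain
Read 2: bits[4:8] width=4 -> value=8 (bin 1000); offset now 8 = byte 1 bit 0; 32 bits remain
Read 3: bits[8:19] width=11 -> value=1076 (bin 10000110100); offset now 19 = byte 2 bit 3; 21 bits remain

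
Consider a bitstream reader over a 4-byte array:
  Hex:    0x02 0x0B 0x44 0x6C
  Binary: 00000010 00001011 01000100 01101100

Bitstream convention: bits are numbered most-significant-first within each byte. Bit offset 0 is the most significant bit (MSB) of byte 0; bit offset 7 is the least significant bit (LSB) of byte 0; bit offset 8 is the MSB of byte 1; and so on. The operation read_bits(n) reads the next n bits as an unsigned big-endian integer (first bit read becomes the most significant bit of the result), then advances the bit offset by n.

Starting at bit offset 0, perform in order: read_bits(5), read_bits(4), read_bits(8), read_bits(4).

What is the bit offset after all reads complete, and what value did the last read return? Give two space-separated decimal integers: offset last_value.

Answer: 21 8

Derivation:
Read 1: bits[0:5] width=5 -> value=0 (bin 00000); offset now 5 = byte 0 bit 5; 27 bits remain
Read 2: bits[5:9] width=4 -> value=4 (bin 0100); offset now 9 = byte 1 bit 1; 23 bits remain
Read 3: bits[9:17] width=8 -> value=22 (bin 00010110); offset now 17 = byte 2 bit 1; 15 bits remain
Read 4: bits[17:21] width=4 -> value=8 (bin 1000); offset now 21 = byte 2 bit 5; 11 bits remain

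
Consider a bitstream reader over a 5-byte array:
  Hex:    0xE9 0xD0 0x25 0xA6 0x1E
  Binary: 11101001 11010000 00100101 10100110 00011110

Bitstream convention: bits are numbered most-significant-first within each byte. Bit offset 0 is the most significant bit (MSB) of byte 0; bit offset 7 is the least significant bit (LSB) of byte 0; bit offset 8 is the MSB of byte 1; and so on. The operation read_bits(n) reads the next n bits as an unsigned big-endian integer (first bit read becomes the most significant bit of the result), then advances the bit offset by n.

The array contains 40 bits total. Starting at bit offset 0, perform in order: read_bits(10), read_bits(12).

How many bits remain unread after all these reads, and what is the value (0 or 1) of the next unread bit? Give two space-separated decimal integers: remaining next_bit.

Read 1: bits[0:10] width=10 -> value=935 (bin 1110100111); offset now 10 = byte 1 bit 2; 30 bits remain
Read 2: bits[10:22] width=12 -> value=1033 (bin 010000001001); offset now 22 = byte 2 bit 6; 18 bits remain

Answer: 18 0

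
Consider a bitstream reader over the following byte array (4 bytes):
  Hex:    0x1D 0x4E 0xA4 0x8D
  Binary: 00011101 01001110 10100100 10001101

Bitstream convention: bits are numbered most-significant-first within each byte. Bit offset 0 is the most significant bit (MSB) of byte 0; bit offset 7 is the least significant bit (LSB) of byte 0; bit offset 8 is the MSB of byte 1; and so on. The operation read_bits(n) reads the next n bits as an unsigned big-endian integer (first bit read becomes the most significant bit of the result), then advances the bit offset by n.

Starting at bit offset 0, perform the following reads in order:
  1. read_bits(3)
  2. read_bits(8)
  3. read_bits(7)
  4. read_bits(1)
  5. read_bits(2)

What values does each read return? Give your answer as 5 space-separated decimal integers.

Read 1: bits[0:3] width=3 -> value=0 (bin 000); offset now 3 = byte 0 bit 3; 29 bits remain
Read 2: bits[3:11] width=8 -> value=234 (bin 11101010); offset now 11 = byte 1 bit 3; 21 bits remain
Read 3: bits[11:18] width=7 -> value=58 (bin 0111010); offset now 18 = byte 2 bit 2; 14 bits remain
Read 4: bits[18:19] width=1 -> value=1 (bin 1); offset now 19 = byte 2 bit 3; 13 bits remain
Read 5: bits[19:21] width=2 -> value=0 (bin 00); offset now 21 = byte 2 bit 5; 11 bits remain

Answer: 0 234 58 1 0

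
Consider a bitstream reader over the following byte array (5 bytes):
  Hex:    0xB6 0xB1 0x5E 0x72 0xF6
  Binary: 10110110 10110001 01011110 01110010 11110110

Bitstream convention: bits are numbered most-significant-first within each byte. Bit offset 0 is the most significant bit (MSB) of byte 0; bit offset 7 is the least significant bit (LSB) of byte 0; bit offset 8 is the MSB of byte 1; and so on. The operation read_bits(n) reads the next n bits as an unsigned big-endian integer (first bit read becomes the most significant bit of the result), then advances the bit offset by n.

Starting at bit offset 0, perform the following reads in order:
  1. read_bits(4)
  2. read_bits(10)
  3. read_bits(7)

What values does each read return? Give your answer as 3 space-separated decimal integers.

Answer: 11 428 43

Derivation:
Read 1: bits[0:4] width=4 -> value=11 (bin 1011); offset now 4 = byte 0 bit 4; 36 bits remain
Read 2: bits[4:14] width=10 -> value=428 (bin 0110101100); offset now 14 = byte 1 bit 6; 26 bits remain
Read 3: bits[14:21] width=7 -> value=43 (bin 0101011); offset now 21 = byte 2 bit 5; 19 bits remain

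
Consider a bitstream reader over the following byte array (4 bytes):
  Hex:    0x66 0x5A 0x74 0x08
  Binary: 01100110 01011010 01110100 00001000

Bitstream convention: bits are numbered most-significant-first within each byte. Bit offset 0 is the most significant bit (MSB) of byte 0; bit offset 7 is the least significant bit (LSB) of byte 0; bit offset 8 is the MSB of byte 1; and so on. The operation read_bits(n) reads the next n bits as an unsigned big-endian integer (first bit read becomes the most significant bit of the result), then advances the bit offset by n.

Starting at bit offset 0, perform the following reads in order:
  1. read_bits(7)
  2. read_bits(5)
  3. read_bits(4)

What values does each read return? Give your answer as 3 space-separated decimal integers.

Read 1: bits[0:7] width=7 -> value=51 (bin 0110011); offset now 7 = byte 0 bit 7; 25 bits remain
Read 2: bits[7:12] width=5 -> value=5 (bin 00101); offset now 12 = byte 1 bit 4; 20 bits remain
Read 3: bits[12:16] width=4 -> value=10 (bin 1010); offset now 16 = byte 2 bit 0; 16 bits remain

Answer: 51 5 10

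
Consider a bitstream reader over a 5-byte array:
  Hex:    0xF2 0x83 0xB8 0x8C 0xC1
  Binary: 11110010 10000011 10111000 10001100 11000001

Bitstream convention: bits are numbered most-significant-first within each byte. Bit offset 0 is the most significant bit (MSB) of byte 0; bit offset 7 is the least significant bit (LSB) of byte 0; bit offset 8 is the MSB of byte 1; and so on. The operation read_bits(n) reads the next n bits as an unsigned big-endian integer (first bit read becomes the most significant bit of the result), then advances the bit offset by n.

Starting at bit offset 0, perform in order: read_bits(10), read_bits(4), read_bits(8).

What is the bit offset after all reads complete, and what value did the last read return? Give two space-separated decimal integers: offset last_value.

Read 1: bits[0:10] width=10 -> value=970 (bin 1111001010); offset now 10 = byte 1 bit 2; 30 bits remain
Read 2: bits[10:14] width=4 -> value=0 (bin 0000); offset now 14 = byte 1 bit 6; 26 bits remain
Read 3: bits[14:22] width=8 -> value=238 (bin 11101110); offset now 22 = byte 2 bit 6; 18 bits remain

Answer: 22 238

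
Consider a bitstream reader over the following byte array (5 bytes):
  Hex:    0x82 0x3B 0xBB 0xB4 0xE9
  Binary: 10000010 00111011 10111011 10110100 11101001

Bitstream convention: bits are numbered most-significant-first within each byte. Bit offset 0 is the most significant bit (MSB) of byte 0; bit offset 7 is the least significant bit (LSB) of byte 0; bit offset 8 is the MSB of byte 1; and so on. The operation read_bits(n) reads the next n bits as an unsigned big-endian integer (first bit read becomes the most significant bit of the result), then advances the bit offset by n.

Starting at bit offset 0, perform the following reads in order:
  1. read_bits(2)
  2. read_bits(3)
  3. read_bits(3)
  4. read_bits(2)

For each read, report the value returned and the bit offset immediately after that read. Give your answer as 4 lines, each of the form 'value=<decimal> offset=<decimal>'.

Read 1: bits[0:2] width=2 -> value=2 (bin 10); offset now 2 = byte 0 bit 2; 38 bits remain
Read 2: bits[2:5] width=3 -> value=0 (bin 000); offset now 5 = byte 0 bit 5; 35 bits remain
Read 3: bits[5:8] width=3 -> value=2 (bin 010); offset now 8 = byte 1 bit 0; 32 bits remain
Read 4: bits[8:10] width=2 -> value=0 (bin 00); offset now 10 = byte 1 bit 2; 30 bits remain

Answer: value=2 offset=2
value=0 offset=5
value=2 offset=8
value=0 offset=10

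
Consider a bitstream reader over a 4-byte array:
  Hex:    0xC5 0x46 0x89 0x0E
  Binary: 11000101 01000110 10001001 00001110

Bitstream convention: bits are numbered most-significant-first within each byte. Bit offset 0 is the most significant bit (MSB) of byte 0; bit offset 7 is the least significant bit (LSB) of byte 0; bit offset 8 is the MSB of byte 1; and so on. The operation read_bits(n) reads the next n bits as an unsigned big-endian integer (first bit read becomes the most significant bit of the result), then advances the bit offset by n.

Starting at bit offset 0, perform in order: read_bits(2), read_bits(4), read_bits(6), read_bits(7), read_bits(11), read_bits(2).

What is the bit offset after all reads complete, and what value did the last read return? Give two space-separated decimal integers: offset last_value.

Read 1: bits[0:2] width=2 -> value=3 (bin 11); offset now 2 = byte 0 bit 2; 30 bits remain
Read 2: bits[2:6] width=4 -> value=1 (bin 0001); offset now 6 = byte 0 bit 6; 26 bits remain
Read 3: bits[6:12] width=6 -> value=20 (bin 010100); offset now 12 = byte 1 bit 4; 20 bits remain
Read 4: bits[12:19] width=7 -> value=52 (bin 0110100); offset now 19 = byte 2 bit 3; 13 bits remain
Read 5: bits[19:30] width=11 -> value=579 (bin 01001000011); offset now 30 = byte 3 bit 6; 2 bits remain
Read 6: bits[30:32] width=2 -> value=2 (bin 10); offset now 32 = byte 4 bit 0; 0 bits remain

Answer: 32 2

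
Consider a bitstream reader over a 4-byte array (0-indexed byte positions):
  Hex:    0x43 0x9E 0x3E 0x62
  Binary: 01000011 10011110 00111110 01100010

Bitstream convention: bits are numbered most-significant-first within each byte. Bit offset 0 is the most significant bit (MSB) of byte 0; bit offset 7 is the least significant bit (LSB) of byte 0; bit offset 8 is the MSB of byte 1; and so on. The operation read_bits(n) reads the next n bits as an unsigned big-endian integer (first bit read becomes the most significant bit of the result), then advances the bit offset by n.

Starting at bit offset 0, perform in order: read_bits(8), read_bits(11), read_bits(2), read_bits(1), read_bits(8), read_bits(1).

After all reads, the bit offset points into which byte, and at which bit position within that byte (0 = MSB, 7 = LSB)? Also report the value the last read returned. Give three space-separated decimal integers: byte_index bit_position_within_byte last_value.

Answer: 3 7 1

Derivation:
Read 1: bits[0:8] width=8 -> value=67 (bin 01000011); offset now 8 = byte 1 bit 0; 24 bits remain
Read 2: bits[8:19] width=11 -> value=1265 (bin 10011110001); offset now 19 = byte 2 bit 3; 13 bits remain
Read 3: bits[19:21] width=2 -> value=3 (bin 11); offset now 21 = byte 2 bit 5; 11 bits remain
Read 4: bits[21:22] width=1 -> value=1 (bin 1); offset now 22 = byte 2 bit 6; 10 bits remain
Read 5: bits[22:30] width=8 -> value=152 (bin 10011000); offset now 30 = byte 3 bit 6; 2 bits remain
Read 6: bits[30:31] width=1 -> value=1 (bin 1); offset now 31 = byte 3 bit 7; 1 bits remain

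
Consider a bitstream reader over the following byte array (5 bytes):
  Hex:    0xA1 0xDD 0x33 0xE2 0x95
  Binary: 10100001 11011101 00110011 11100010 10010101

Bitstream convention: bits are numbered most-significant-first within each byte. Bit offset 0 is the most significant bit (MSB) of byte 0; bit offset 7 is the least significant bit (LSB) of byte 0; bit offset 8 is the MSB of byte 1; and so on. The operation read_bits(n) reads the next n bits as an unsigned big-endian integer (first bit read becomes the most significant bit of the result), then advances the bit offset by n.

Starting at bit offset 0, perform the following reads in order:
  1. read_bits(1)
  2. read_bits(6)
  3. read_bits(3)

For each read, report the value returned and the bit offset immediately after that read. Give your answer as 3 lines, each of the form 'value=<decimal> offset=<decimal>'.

Read 1: bits[0:1] width=1 -> value=1 (bin 1); offset now 1 = byte 0 bit 1; 39 bits remain
Read 2: bits[1:7] width=6 -> value=16 (bin 010000); offset now 7 = byte 0 bit 7; 33 bits remain
Read 3: bits[7:10] width=3 -> value=7 (bin 111); offset now 10 = byte 1 bit 2; 30 bits remain

Answer: value=1 offset=1
value=16 offset=7
value=7 offset=10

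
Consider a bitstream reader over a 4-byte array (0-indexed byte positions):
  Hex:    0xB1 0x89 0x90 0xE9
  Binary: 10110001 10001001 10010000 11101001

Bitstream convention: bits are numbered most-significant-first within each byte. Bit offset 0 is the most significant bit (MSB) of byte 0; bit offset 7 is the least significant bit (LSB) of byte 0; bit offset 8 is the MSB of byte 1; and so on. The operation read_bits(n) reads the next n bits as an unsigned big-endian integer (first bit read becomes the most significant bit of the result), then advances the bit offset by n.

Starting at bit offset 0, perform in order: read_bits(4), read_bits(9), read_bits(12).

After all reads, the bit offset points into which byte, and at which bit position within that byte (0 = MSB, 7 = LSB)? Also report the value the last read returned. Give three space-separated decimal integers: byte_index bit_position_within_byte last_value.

Answer: 3 1 801

Derivation:
Read 1: bits[0:4] width=4 -> value=11 (bin 1011); offset now 4 = byte 0 bit 4; 28 bits remain
Read 2: bits[4:13] width=9 -> value=49 (bin 000110001); offset now 13 = byte 1 bit 5; 19 bits remain
Read 3: bits[13:25] width=12 -> value=801 (bin 001100100001); offset now 25 = byte 3 bit 1; 7 bits remain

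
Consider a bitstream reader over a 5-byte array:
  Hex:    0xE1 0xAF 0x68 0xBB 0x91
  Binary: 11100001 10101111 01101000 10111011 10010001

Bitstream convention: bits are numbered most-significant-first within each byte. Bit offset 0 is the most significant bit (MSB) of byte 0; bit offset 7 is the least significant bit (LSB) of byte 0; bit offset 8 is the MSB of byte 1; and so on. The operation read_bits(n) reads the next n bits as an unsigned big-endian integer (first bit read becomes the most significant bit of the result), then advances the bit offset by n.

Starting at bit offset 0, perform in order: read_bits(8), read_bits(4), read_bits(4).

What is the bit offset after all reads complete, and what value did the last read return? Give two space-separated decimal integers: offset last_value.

Answer: 16 15

Derivation:
Read 1: bits[0:8] width=8 -> value=225 (bin 11100001); offset now 8 = byte 1 bit 0; 32 bits remain
Read 2: bits[8:12] width=4 -> value=10 (bin 1010); offset now 12 = byte 1 bit 4; 28 bits remain
Read 3: bits[12:16] width=4 -> value=15 (bin 1111); offset now 16 = byte 2 bit 0; 24 bits remain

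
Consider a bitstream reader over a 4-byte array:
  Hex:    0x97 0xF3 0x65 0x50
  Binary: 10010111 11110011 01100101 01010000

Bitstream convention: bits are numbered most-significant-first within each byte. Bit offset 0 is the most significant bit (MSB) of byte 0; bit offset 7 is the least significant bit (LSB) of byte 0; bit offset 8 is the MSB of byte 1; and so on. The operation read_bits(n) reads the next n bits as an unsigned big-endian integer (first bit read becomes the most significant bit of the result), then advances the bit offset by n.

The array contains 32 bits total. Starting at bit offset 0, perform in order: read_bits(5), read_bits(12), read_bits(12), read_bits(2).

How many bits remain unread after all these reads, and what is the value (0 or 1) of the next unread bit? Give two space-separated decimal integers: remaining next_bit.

Answer: 1 0

Derivation:
Read 1: bits[0:5] width=5 -> value=18 (bin 10010); offset now 5 = byte 0 bit 5; 27 bits remain
Read 2: bits[5:17] width=12 -> value=4070 (bin 111111100110); offset now 17 = byte 2 bit 1; 15 bits remain
Read 3: bits[17:29] width=12 -> value=3242 (bin 110010101010); offset now 29 = byte 3 bit 5; 3 bits remain
Read 4: bits[29:31] width=2 -> value=0 (bin 00); offset now 31 = byte 3 bit 7; 1 bits remain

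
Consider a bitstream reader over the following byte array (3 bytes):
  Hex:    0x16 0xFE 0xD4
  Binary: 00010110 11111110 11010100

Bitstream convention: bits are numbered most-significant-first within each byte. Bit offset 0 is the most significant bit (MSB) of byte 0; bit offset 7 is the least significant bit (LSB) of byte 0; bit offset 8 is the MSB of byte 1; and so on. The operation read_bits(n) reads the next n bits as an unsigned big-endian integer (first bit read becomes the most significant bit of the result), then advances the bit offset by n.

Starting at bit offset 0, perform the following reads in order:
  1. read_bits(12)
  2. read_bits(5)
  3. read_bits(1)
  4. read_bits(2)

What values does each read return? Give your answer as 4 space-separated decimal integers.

Read 1: bits[0:12] width=12 -> value=367 (bin 000101101111); offset now 12 = byte 1 bit 4; 12 bits remain
Read 2: bits[12:17] width=5 -> value=29 (bin 11101); offset now 17 = byte 2 bit 1; 7 bits remain
Read 3: bits[17:18] width=1 -> value=1 (bin 1); offset now 18 = byte 2 bit 2; 6 bits remain
Read 4: bits[18:20] width=2 -> value=1 (bin 01); offset now 20 = byte 2 bit 4; 4 bits remain

Answer: 367 29 1 1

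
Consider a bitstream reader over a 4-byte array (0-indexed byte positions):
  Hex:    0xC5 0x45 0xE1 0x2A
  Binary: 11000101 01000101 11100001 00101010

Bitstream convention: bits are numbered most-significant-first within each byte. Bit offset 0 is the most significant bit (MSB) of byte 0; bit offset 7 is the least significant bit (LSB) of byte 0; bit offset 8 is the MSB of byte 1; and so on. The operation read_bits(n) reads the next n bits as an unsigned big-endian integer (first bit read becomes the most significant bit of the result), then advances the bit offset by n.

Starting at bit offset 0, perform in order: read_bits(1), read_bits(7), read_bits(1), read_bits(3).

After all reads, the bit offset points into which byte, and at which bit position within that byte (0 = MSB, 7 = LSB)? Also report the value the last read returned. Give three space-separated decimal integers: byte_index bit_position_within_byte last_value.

Read 1: bits[0:1] width=1 -> value=1 (bin 1); offset now 1 = byte 0 bit 1; 31 bits remain
Read 2: bits[1:8] width=7 -> value=69 (bin 1000101); offset now 8 = byte 1 bit 0; 24 bits remain
Read 3: bits[8:9] width=1 -> value=0 (bin 0); offset now 9 = byte 1 bit 1; 23 bits remain
Read 4: bits[9:12] width=3 -> value=4 (bin 100); offset now 12 = byte 1 bit 4; 20 bits remain

Answer: 1 4 4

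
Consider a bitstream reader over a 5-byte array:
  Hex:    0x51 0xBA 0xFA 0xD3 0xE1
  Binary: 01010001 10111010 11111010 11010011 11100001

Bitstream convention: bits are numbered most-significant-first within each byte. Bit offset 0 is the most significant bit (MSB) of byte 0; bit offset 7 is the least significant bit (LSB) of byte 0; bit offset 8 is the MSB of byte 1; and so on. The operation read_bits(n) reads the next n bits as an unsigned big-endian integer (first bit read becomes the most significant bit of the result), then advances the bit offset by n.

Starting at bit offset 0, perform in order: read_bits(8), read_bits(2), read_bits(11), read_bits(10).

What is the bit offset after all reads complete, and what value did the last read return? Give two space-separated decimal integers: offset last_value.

Read 1: bits[0:8] width=8 -> value=81 (bin 01010001); offset now 8 = byte 1 bit 0; 32 bits remain
Read 2: bits[8:10] width=2 -> value=2 (bin 10); offset now 10 = byte 1 bit 2; 30 bits remain
Read 3: bits[10:21] width=11 -> value=1887 (bin 11101011111); offset now 21 = byte 2 bit 5; 19 bits remain
Read 4: bits[21:31] width=10 -> value=361 (bin 0101101001); offset now 31 = byte 3 bit 7; 9 bits remain

Answer: 31 361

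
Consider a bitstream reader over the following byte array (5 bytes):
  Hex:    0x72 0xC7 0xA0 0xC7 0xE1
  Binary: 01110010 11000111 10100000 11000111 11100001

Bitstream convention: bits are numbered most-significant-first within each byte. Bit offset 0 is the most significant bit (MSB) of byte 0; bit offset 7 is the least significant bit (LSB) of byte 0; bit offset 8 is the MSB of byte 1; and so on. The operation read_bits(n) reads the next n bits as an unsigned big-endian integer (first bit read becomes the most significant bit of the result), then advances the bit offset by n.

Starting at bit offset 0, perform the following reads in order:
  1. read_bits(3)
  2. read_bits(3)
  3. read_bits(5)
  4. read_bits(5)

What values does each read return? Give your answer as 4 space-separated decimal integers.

Read 1: bits[0:3] width=3 -> value=3 (bin 011); offset now 3 = byte 0 bit 3; 37 bits remain
Read 2: bits[3:6] width=3 -> value=4 (bin 100); offset now 6 = byte 0 bit 6; 34 bits remain
Read 3: bits[6:11] width=5 -> value=22 (bin 10110); offset now 11 = byte 1 bit 3; 29 bits remain
Read 4: bits[11:16] width=5 -> value=7 (bin 00111); offset now 16 = byte 2 bit 0; 24 bits remain

Answer: 3 4 22 7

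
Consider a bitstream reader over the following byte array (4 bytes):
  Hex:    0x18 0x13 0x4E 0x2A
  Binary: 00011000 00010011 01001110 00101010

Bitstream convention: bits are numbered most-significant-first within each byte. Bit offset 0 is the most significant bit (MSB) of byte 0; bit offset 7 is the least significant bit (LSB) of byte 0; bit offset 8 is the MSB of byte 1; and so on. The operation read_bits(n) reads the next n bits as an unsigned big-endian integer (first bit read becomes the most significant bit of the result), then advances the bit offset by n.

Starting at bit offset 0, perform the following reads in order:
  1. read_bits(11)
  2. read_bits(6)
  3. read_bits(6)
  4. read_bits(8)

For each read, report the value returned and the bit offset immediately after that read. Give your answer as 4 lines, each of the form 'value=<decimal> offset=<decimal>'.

Read 1: bits[0:11] width=11 -> value=192 (bin 00011000000); offset now 11 = byte 1 bit 3; 21 bits remain
Read 2: bits[11:17] width=6 -> value=38 (bin 100110); offset now 17 = byte 2 bit 1; 15 bits remain
Read 3: bits[17:23] width=6 -> value=39 (bin 100111); offset now 23 = byte 2 bit 7; 9 bits remain
Read 4: bits[23:31] width=8 -> value=21 (bin 00010101); offset now 31 = byte 3 bit 7; 1 bits remain

Answer: value=192 offset=11
value=38 offset=17
value=39 offset=23
value=21 offset=31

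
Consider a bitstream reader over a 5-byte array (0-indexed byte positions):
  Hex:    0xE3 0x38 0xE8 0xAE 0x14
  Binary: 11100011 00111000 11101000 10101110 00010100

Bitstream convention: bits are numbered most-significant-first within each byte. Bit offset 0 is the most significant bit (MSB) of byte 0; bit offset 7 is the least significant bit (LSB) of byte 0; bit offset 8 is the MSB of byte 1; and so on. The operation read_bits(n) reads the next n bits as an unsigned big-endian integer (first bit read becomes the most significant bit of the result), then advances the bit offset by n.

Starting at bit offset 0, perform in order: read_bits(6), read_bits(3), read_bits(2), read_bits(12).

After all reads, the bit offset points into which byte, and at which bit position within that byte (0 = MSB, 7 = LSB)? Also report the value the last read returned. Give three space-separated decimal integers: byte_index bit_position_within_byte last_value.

Read 1: bits[0:6] width=6 -> value=56 (bin 111000); offset now 6 = byte 0 bit 6; 34 bits remain
Read 2: bits[6:9] width=3 -> value=6 (bin 110); offset now 9 = byte 1 bit 1; 31 bits remain
Read 3: bits[9:11] width=2 -> value=1 (bin 01); offset now 11 = byte 1 bit 3; 29 bits remain
Read 4: bits[11:23] width=12 -> value=3188 (bin 110001110100); offset now 23 = byte 2 bit 7; 17 bits remain

Answer: 2 7 3188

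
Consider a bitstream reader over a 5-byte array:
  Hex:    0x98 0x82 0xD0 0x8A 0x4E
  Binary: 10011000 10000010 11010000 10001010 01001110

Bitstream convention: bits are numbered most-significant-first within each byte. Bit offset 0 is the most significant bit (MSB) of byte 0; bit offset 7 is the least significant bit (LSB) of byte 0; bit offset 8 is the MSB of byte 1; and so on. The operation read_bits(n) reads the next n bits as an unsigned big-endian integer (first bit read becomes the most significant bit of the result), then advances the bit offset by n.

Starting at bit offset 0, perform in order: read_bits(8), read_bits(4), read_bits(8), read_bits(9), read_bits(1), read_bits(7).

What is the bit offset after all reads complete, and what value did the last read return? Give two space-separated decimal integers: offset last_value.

Read 1: bits[0:8] width=8 -> value=152 (bin 10011000); offset now 8 = byte 1 bit 0; 32 bits remain
Read 2: bits[8:12] width=4 -> value=8 (bin 1000); offset now 12 = byte 1 bit 4; 28 bits remain
Read 3: bits[12:20] width=8 -> value=45 (bin 00101101); offset now 20 = byte 2 bit 4; 20 bits remain
Read 4: bits[20:29] width=9 -> value=17 (bin 000010001); offset now 29 = byte 3 bit 5; 11 bits remain
Read 5: bits[29:30] width=1 -> value=0 (bin 0); offset now 30 = byte 3 bit 6; 10 bits remain
Read 6: bits[30:37] width=7 -> value=73 (bin 1001001); offset now 37 = byte 4 bit 5; 3 bits remain

Answer: 37 73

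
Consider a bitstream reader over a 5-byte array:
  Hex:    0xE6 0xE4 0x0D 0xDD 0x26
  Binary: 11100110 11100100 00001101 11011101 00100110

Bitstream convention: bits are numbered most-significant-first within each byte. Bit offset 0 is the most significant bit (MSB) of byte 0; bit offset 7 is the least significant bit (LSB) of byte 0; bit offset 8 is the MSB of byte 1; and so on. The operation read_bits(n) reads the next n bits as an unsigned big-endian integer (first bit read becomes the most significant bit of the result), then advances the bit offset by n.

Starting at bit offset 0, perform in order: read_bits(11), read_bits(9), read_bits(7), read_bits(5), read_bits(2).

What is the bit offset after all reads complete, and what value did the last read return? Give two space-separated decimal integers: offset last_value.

Read 1: bits[0:11] width=11 -> value=1847 (bin 11100110111); offset now 11 = byte 1 bit 3; 29 bits remain
Read 2: bits[11:20] width=9 -> value=64 (bin 001000000); offset now 20 = byte 2 bit 4; 20 bits remain
Read 3: bits[20:27] width=7 -> value=110 (bin 1101110); offset now 27 = byte 3 bit 3; 13 bits remain
Read 4: bits[27:32] width=5 -> value=29 (bin 11101); offset now 32 = byte 4 bit 0; 8 bits remain
Read 5: bits[32:34] width=2 -> value=0 (bin 00); offset now 34 = byte 4 bit 2; 6 bits remain

Answer: 34 0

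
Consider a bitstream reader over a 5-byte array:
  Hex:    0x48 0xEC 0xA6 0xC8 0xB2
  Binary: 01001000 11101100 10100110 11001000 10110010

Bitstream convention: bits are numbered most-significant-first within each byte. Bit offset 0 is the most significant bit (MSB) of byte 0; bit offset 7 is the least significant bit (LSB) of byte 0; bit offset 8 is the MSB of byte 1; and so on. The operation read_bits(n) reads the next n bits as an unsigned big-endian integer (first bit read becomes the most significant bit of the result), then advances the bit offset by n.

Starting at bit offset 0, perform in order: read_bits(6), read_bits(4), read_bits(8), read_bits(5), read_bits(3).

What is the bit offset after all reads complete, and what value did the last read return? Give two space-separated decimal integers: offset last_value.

Answer: 26 3

Derivation:
Read 1: bits[0:6] width=6 -> value=18 (bin 010010); offset now 6 = byte 0 bit 6; 34 bits remain
Read 2: bits[6:10] width=4 -> value=3 (bin 0011); offset now 10 = byte 1 bit 2; 30 bits remain
Read 3: bits[10:18] width=8 -> value=178 (bin 10110010); offset now 18 = byte 2 bit 2; 22 bits remain
Read 4: bits[18:23] width=5 -> value=19 (bin 10011); offset now 23 = byte 2 bit 7; 17 bits remain
Read 5: bits[23:26] width=3 -> value=3 (bin 011); offset now 26 = byte 3 bit 2; 14 bits remain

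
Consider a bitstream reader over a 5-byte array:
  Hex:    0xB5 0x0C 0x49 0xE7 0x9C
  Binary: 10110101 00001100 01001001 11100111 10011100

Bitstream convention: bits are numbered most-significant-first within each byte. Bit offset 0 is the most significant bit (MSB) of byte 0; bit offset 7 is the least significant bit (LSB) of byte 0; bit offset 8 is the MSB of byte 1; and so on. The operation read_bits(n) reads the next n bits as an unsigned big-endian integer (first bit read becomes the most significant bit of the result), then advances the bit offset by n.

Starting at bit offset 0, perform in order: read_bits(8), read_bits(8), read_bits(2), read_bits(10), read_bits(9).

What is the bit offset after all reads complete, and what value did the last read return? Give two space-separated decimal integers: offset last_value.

Read 1: bits[0:8] width=8 -> value=181 (bin 10110101); offset now 8 = byte 1 bit 0; 32 bits remain
Read 2: bits[8:16] width=8 -> value=12 (bin 00001100); offset now 16 = byte 2 bit 0; 24 bits remain
Read 3: bits[16:18] width=2 -> value=1 (bin 01); offset now 18 = byte 2 bit 2; 22 bits remain
Read 4: bits[18:28] width=10 -> value=158 (bin 0010011110); offset now 28 = byte 3 bit 4; 12 bits remain
Read 5: bits[28:37] width=9 -> value=243 (bin 011110011); offset now 37 = byte 4 bit 5; 3 bits remain

Answer: 37 243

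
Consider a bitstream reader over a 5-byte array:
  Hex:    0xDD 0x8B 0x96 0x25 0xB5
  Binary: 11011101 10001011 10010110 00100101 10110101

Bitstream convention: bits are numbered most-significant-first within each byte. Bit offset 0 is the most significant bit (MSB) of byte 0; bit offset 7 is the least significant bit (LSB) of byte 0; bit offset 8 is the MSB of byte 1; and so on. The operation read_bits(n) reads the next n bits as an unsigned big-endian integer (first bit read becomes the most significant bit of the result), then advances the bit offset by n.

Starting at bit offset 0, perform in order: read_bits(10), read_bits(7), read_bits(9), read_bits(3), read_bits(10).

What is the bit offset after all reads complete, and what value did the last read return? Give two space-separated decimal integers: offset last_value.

Answer: 39 730

Derivation:
Read 1: bits[0:10] width=10 -> value=886 (bin 1101110110); offset now 10 = byte 1 bit 2; 30 bits remain
Read 2: bits[10:17] width=7 -> value=23 (bin 0010111); offset now 17 = byte 2 bit 1; 23 bits remain
Read 3: bits[17:26] width=9 -> value=88 (bin 001011000); offset now 26 = byte 3 bit 2; 14 bits remain
Read 4: bits[26:29] width=3 -> value=4 (bin 100); offset now 29 = byte 3 bit 5; 11 bits remain
Read 5: bits[29:39] width=10 -> value=730 (bin 1011011010); offset now 39 = byte 4 bit 7; 1 bits remain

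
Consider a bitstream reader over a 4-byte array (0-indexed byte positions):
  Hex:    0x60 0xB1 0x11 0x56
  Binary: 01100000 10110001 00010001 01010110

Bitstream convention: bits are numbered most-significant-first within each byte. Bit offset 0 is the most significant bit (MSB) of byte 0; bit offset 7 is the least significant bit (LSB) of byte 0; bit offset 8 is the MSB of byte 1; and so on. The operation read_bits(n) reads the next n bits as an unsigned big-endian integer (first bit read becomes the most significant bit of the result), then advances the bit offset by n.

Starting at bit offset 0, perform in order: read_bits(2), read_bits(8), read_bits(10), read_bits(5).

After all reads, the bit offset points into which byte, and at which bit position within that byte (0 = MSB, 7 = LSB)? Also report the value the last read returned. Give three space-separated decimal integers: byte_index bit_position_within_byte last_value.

Answer: 3 1 2

Derivation:
Read 1: bits[0:2] width=2 -> value=1 (bin 01); offset now 2 = byte 0 bit 2; 30 bits remain
Read 2: bits[2:10] width=8 -> value=130 (bin 10000010); offset now 10 = byte 1 bit 2; 22 bits remain
Read 3: bits[10:20] width=10 -> value=785 (bin 1100010001); offset now 20 = byte 2 bit 4; 12 bits remain
Read 4: bits[20:25] width=5 -> value=2 (bin 00010); offset now 25 = byte 3 bit 1; 7 bits remain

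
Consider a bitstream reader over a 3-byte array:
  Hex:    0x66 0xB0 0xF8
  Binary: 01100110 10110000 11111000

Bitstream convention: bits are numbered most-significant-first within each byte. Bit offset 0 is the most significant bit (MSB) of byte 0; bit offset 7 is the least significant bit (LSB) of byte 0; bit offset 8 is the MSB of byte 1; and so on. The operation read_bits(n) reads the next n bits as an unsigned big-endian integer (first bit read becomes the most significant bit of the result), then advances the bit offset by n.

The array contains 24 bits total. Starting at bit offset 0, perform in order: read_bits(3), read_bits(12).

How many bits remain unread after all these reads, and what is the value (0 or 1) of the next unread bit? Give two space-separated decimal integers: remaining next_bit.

Answer: 9 0

Derivation:
Read 1: bits[0:3] width=3 -> value=3 (bin 011); offset now 3 = byte 0 bit 3; 21 bits remain
Read 2: bits[3:15] width=12 -> value=856 (bin 001101011000); offset now 15 = byte 1 bit 7; 9 bits remain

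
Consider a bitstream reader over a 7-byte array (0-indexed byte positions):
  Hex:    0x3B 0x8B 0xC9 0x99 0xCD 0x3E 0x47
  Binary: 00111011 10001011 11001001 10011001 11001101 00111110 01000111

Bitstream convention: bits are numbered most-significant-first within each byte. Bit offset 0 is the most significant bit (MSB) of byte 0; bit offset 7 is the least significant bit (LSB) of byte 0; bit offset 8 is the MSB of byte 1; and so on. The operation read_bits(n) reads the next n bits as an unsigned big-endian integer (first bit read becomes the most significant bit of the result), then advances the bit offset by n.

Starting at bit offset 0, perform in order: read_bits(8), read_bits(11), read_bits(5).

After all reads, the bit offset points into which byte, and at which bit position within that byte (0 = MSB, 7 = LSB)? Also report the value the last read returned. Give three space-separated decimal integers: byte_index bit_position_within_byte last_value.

Answer: 3 0 9

Derivation:
Read 1: bits[0:8] width=8 -> value=59 (bin 00111011); offset now 8 = byte 1 bit 0; 48 bits remain
Read 2: bits[8:19] width=11 -> value=1118 (bin 10001011110); offset now 19 = byte 2 bit 3; 37 bits remain
Read 3: bits[19:24] width=5 -> value=9 (bin 01001); offset now 24 = byte 3 bit 0; 32 bits remain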